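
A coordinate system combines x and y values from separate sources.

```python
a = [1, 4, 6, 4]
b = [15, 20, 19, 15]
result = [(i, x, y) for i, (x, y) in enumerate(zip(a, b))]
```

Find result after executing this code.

Step 1: enumerate(zip(a, b)) gives index with paired elements:
  i=0: (1, 15)
  i=1: (4, 20)
  i=2: (6, 19)
  i=3: (4, 15)
Therefore result = [(0, 1, 15), (1, 4, 20), (2, 6, 19), (3, 4, 15)].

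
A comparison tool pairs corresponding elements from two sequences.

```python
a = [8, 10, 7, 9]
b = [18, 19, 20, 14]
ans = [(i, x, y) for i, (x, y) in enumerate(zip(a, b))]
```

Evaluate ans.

Step 1: enumerate(zip(a, b)) gives index with paired elements:
  i=0: (8, 18)
  i=1: (10, 19)
  i=2: (7, 20)
  i=3: (9, 14)
Therefore ans = [(0, 8, 18), (1, 10, 19), (2, 7, 20), (3, 9, 14)].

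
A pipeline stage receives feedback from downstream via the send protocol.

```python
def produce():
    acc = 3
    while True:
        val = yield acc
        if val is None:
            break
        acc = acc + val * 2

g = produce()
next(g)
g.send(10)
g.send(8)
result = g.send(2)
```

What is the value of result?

Step 1: next() -> yield acc=3.
Step 2: send(10) -> val=10, acc = 3 + 10*2 = 23, yield 23.
Step 3: send(8) -> val=8, acc = 23 + 8*2 = 39, yield 39.
Step 4: send(2) -> val=2, acc = 39 + 2*2 = 43, yield 43.
Therefore result = 43.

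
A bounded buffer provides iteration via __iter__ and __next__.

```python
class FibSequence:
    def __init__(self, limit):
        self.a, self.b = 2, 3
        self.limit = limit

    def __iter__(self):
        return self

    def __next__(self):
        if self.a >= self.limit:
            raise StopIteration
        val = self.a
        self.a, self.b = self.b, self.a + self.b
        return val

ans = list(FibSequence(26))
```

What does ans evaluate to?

Step 1: Fibonacci-like sequence (a=2, b=3) until >= 26:
  Yield 2, then a,b = 3,5
  Yield 3, then a,b = 5,8
  Yield 5, then a,b = 8,13
  Yield 8, then a,b = 13,21
  Yield 13, then a,b = 21,34
  Yield 21, then a,b = 34,55
Step 2: 34 >= 26, stop.
Therefore ans = [2, 3, 5, 8, 13, 21].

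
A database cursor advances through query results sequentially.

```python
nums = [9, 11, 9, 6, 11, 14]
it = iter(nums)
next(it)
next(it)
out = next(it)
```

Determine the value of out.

Step 1: Create iterator over [9, 11, 9, 6, 11, 14].
Step 2: next() consumes 9.
Step 3: next() consumes 11.
Step 4: next() returns 9.
Therefore out = 9.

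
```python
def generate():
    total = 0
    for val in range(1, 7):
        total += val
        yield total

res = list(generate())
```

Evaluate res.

Step 1: Generator accumulates running sum:
  val=1: total = 1, yield 1
  val=2: total = 3, yield 3
  val=3: total = 6, yield 6
  val=4: total = 10, yield 10
  val=5: total = 15, yield 15
  val=6: total = 21, yield 21
Therefore res = [1, 3, 6, 10, 15, 21].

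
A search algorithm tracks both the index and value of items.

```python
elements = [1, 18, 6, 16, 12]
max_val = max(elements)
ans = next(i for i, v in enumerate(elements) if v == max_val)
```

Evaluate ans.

Step 1: max([1, 18, 6, 16, 12]) = 18.
Step 2: Find first index where value == 18:
  Index 0: 1 != 18
  Index 1: 18 == 18, found!
Therefore ans = 1.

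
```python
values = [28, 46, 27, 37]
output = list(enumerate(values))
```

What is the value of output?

Step 1: enumerate pairs each element with its index:
  (0, 28)
  (1, 46)
  (2, 27)
  (3, 37)
Therefore output = [(0, 28), (1, 46), (2, 27), (3, 37)].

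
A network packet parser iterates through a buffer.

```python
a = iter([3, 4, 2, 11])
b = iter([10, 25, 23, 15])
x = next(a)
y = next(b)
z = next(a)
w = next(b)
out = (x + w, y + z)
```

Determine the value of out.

Step 1: a iterates [3, 4, 2, 11], b iterates [10, 25, 23, 15].
Step 2: x = next(a) = 3, y = next(b) = 10.
Step 3: z = next(a) = 4, w = next(b) = 25.
Step 4: out = (3 + 25, 10 + 4) = (28, 14).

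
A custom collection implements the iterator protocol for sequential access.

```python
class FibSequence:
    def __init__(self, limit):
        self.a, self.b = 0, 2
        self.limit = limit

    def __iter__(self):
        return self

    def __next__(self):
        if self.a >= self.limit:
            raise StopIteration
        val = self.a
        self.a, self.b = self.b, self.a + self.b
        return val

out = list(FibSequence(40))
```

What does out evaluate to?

Step 1: Fibonacci-like sequence (a=0, b=2) until >= 40:
  Yield 0, then a,b = 2,2
  Yield 2, then a,b = 2,4
  Yield 2, then a,b = 4,6
  Yield 4, then a,b = 6,10
  Yield 6, then a,b = 10,16
  Yield 10, then a,b = 16,26
  Yield 16, then a,b = 26,42
  Yield 26, then a,b = 42,68
Step 2: 42 >= 40, stop.
Therefore out = [0, 2, 2, 4, 6, 10, 16, 26].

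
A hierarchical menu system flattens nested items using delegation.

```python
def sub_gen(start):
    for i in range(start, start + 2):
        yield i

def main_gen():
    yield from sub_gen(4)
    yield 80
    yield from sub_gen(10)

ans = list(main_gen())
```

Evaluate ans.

Step 1: main_gen() delegates to sub_gen(4):
  yield 4
  yield 5
Step 2: yield 80
Step 3: Delegates to sub_gen(10):
  yield 10
  yield 11
Therefore ans = [4, 5, 80, 10, 11].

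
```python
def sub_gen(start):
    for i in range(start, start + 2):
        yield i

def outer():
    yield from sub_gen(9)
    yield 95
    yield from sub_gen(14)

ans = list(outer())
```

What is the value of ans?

Step 1: outer() delegates to sub_gen(9):
  yield 9
  yield 10
Step 2: yield 95
Step 3: Delegates to sub_gen(14):
  yield 14
  yield 15
Therefore ans = [9, 10, 95, 14, 15].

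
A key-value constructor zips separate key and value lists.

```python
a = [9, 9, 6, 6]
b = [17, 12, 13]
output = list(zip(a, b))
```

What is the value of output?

Step 1: zip stops at shortest (len(a)=4, len(b)=3):
  Index 0: (9, 17)
  Index 1: (9, 12)
  Index 2: (6, 13)
Step 2: Last element of a (6) has no pair, dropped.
Therefore output = [(9, 17), (9, 12), (6, 13)].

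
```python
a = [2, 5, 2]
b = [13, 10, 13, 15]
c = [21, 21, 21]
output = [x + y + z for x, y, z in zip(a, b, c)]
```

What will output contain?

Step 1: zip three lists (truncates to shortest, len=3):
  2 + 13 + 21 = 36
  5 + 10 + 21 = 36
  2 + 13 + 21 = 36
Therefore output = [36, 36, 36].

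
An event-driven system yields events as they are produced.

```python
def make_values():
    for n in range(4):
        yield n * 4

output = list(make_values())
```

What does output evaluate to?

Step 1: For each n in range(4), yield n * 4:
  n=0: yield 0 * 4 = 0
  n=1: yield 1 * 4 = 4
  n=2: yield 2 * 4 = 8
  n=3: yield 3 * 4 = 12
Therefore output = [0, 4, 8, 12].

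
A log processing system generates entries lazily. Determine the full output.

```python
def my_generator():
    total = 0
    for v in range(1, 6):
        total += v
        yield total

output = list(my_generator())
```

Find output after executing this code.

Step 1: Generator accumulates running sum:
  v=1: total = 1, yield 1
  v=2: total = 3, yield 3
  v=3: total = 6, yield 6
  v=4: total = 10, yield 10
  v=5: total = 15, yield 15
Therefore output = [1, 3, 6, 10, 15].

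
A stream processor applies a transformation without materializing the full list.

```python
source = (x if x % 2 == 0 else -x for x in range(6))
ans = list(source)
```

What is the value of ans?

Step 1: For each x in range(6), yield x if even, else -x:
  x=0: even, yield 0
  x=1: odd, yield -1
  x=2: even, yield 2
  x=3: odd, yield -3
  x=4: even, yield 4
  x=5: odd, yield -5
Therefore ans = [0, -1, 2, -3, 4, -5].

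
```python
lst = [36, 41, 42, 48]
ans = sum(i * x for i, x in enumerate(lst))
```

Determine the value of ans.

Step 1: Compute i * x for each (i, x) in enumerate([36, 41, 42, 48]):
  i=0, x=36: 0*36 = 0
  i=1, x=41: 1*41 = 41
  i=2, x=42: 2*42 = 84
  i=3, x=48: 3*48 = 144
Step 2: sum = 0 + 41 + 84 + 144 = 269.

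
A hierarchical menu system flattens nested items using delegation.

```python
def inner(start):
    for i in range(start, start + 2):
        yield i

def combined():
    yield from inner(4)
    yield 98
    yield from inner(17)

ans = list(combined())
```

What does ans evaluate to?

Step 1: combined() delegates to inner(4):
  yield 4
  yield 5
Step 2: yield 98
Step 3: Delegates to inner(17):
  yield 17
  yield 18
Therefore ans = [4, 5, 98, 17, 18].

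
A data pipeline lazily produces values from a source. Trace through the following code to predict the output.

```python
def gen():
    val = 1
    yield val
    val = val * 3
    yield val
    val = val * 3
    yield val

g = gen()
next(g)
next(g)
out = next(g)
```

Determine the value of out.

Step 1: Trace through generator execution:
  Yield 1: val starts at 1, yield 1
  Yield 2: val = 1 * 3 = 3, yield 3
  Yield 3: val = 3 * 3 = 9, yield 9
Step 2: First next() gets 1, second next() gets the second value, third next() yields 9.
Therefore out = 9.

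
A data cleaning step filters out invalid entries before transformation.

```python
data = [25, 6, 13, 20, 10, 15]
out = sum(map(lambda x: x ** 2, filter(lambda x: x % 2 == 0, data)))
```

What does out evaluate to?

Step 1: Filter even numbers from [25, 6, 13, 20, 10, 15]: [6, 20, 10]
Step 2: Square each: [36, 400, 100]
Step 3: Sum = 536.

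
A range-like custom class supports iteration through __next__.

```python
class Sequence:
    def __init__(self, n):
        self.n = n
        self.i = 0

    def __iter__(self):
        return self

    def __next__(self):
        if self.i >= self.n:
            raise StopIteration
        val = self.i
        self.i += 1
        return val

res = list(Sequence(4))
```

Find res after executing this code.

Step 1: Sequence(4) creates an iterator counting 0 to 3.
Step 2: list() consumes all values: [0, 1, 2, 3].
Therefore res = [0, 1, 2, 3].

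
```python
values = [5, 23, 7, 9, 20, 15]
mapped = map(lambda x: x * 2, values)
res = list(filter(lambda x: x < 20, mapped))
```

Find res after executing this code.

Step 1: Map x * 2:
  5 -> 10
  23 -> 46
  7 -> 14
  9 -> 18
  20 -> 40
  15 -> 30
Step 2: Filter for < 20:
  10: kept
  46: removed
  14: kept
  18: kept
  40: removed
  30: removed
Therefore res = [10, 14, 18].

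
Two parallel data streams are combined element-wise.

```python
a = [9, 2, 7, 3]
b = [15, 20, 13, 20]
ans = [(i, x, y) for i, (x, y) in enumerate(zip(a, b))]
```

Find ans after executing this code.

Step 1: enumerate(zip(a, b)) gives index with paired elements:
  i=0: (9, 15)
  i=1: (2, 20)
  i=2: (7, 13)
  i=3: (3, 20)
Therefore ans = [(0, 9, 15), (1, 2, 20), (2, 7, 13), (3, 3, 20)].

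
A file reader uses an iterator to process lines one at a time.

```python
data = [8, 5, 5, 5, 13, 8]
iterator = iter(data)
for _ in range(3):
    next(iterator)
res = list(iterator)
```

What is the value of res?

Step 1: Create iterator over [8, 5, 5, 5, 13, 8].
Step 2: Advance 3 positions (consuming [8, 5, 5]).
Step 3: list() collects remaining elements: [5, 13, 8].
Therefore res = [5, 13, 8].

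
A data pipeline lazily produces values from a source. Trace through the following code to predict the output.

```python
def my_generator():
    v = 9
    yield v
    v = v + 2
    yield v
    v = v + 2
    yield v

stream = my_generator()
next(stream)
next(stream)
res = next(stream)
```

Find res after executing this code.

Step 1: Trace through generator execution:
  Yield 1: v starts at 9, yield 9
  Yield 2: v = 9 + 2 = 11, yield 11
  Yield 3: v = 11 + 2 = 13, yield 13
Step 2: First next() gets 9, second next() gets the second value, third next() yields 13.
Therefore res = 13.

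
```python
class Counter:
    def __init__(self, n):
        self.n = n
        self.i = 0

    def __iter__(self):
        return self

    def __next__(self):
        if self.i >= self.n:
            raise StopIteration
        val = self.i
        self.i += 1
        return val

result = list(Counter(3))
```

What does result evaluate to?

Step 1: Counter(3) creates an iterator counting 0 to 2.
Step 2: list() consumes all values: [0, 1, 2].
Therefore result = [0, 1, 2].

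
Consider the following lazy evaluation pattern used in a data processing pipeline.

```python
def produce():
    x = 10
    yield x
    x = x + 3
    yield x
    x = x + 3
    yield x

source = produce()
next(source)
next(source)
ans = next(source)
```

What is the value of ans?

Step 1: Trace through generator execution:
  Yield 1: x starts at 10, yield 10
  Yield 2: x = 10 + 3 = 13, yield 13
  Yield 3: x = 13 + 3 = 16, yield 16
Step 2: First next() gets 10, second next() gets the second value, third next() yields 16.
Therefore ans = 16.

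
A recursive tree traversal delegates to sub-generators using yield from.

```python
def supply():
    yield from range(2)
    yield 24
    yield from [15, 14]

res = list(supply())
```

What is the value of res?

Step 1: Trace yields in order:
  yield 0
  yield 1
  yield 24
  yield 15
  yield 14
Therefore res = [0, 1, 24, 15, 14].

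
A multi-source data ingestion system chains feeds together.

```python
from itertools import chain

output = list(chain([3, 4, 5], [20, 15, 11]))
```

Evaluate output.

Step 1: chain() concatenates iterables: [3, 4, 5] + [20, 15, 11].
Therefore output = [3, 4, 5, 20, 15, 11].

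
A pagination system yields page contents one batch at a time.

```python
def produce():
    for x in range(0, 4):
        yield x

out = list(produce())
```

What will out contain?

Step 1: The generator yields each value from range(0, 4).
Step 2: list() consumes all yields: [0, 1, 2, 3].
Therefore out = [0, 1, 2, 3].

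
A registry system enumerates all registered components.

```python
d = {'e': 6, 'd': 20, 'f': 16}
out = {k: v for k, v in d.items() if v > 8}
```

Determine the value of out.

Step 1: Filter items where value > 8:
  'e': 6 <= 8: removed
  'd': 20 > 8: kept
  'f': 16 > 8: kept
Therefore out = {'d': 20, 'f': 16}.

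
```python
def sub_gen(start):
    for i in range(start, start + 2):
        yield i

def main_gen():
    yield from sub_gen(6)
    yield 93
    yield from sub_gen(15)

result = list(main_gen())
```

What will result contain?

Step 1: main_gen() delegates to sub_gen(6):
  yield 6
  yield 7
Step 2: yield 93
Step 3: Delegates to sub_gen(15):
  yield 15
  yield 16
Therefore result = [6, 7, 93, 15, 16].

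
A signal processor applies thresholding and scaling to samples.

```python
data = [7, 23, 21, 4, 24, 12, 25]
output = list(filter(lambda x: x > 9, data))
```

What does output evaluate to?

Step 1: Filter elements > 9:
  7: removed
  23: kept
  21: kept
  4: removed
  24: kept
  12: kept
  25: kept
Therefore output = [23, 21, 24, 12, 25].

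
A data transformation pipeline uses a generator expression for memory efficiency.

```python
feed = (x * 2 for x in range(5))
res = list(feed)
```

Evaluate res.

Step 1: For each x in range(5), compute x*2:
  x=0: 0*2 = 0
  x=1: 1*2 = 2
  x=2: 2*2 = 4
  x=3: 3*2 = 6
  x=4: 4*2 = 8
Therefore res = [0, 2, 4, 6, 8].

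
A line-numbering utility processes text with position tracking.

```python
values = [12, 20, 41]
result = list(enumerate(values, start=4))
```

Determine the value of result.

Step 1: enumerate with start=4:
  (4, 12)
  (5, 20)
  (6, 41)
Therefore result = [(4, 12), (5, 20), (6, 41)].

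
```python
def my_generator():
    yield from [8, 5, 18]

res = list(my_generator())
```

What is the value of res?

Step 1: yield from delegates to the iterable, yielding each element.
Step 2: Collected values: [8, 5, 18].
Therefore res = [8, 5, 18].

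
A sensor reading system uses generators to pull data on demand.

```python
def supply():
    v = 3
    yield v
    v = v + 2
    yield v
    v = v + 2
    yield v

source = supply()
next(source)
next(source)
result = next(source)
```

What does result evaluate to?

Step 1: Trace through generator execution:
  Yield 1: v starts at 3, yield 3
  Yield 2: v = 3 + 2 = 5, yield 5
  Yield 3: v = 5 + 2 = 7, yield 7
Step 2: First next() gets 3, second next() gets the second value, third next() yields 7.
Therefore result = 7.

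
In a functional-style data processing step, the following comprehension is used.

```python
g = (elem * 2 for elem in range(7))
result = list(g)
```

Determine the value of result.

Step 1: For each elem in range(7), compute elem*2:
  elem=0: 0*2 = 0
  elem=1: 1*2 = 2
  elem=2: 2*2 = 4
  elem=3: 3*2 = 6
  elem=4: 4*2 = 8
  elem=5: 5*2 = 10
  elem=6: 6*2 = 12
Therefore result = [0, 2, 4, 6, 8, 10, 12].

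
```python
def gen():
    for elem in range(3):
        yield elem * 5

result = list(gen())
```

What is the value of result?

Step 1: For each elem in range(3), yield elem * 5:
  elem=0: yield 0 * 5 = 0
  elem=1: yield 1 * 5 = 5
  elem=2: yield 2 * 5 = 10
Therefore result = [0, 5, 10].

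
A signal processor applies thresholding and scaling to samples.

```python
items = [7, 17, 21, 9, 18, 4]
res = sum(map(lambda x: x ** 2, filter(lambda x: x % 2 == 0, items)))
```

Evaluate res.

Step 1: Filter even numbers from [7, 17, 21, 9, 18, 4]: [18, 4]
Step 2: Square each: [324, 16]
Step 3: Sum = 340.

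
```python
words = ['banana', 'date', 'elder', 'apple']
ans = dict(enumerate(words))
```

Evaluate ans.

Step 1: enumerate pairs indices with words:
  0 -> 'banana'
  1 -> 'date'
  2 -> 'elder'
  3 -> 'apple'
Therefore ans = {0: 'banana', 1: 'date', 2: 'elder', 3: 'apple'}.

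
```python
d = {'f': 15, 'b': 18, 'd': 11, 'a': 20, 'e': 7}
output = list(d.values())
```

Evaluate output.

Step 1: d.values() returns the dictionary values in insertion order.
Therefore output = [15, 18, 11, 20, 7].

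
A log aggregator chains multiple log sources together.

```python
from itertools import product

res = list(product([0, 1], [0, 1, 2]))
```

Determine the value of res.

Step 1: product([0, 1], [0, 1, 2]) gives all pairs:
  (0, 0)
  (0, 1)
  (0, 2)
  (1, 0)
  (1, 1)
  (1, 2)
Therefore res = [(0, 0), (0, 1), (0, 2), (1, 0), (1, 1), (1, 2)].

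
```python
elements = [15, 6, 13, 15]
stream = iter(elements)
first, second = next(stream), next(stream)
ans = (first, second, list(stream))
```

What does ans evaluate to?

Step 1: Create iterator over [15, 6, 13, 15].
Step 2: first = 15, second = 6.
Step 3: Remaining elements: [13, 15].
Therefore ans = (15, 6, [13, 15]).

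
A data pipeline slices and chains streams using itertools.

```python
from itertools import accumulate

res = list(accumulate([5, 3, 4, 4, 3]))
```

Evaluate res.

Step 1: accumulate computes running sums:
  + 5 = 5
  + 3 = 8
  + 4 = 12
  + 4 = 16
  + 3 = 19
Therefore res = [5, 8, 12, 16, 19].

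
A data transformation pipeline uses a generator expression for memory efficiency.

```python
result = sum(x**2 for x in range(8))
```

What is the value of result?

Step 1: Compute x**2 for each x in range(8):
  x=0: 0**2 = 0
  x=1: 1**2 = 1
  x=2: 2**2 = 4
  x=3: 3**2 = 9
  x=4: 4**2 = 16
  x=5: 5**2 = 25
  x=6: 6**2 = 36
  x=7: 7**2 = 49
Step 2: sum = 0 + 1 + 4 + 9 + 16 + 25 + 36 + 49 = 140.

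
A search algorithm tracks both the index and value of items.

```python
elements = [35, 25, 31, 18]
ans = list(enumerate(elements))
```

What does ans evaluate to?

Step 1: enumerate pairs each element with its index:
  (0, 35)
  (1, 25)
  (2, 31)
  (3, 18)
Therefore ans = [(0, 35), (1, 25), (2, 31), (3, 18)].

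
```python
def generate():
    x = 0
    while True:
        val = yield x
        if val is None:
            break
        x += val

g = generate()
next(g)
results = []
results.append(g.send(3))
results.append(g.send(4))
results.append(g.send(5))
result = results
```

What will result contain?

Step 1: next(g) -> yield 0.
Step 2: send(3) -> x = 3, yield 3.
Step 3: send(4) -> x = 7, yield 7.
Step 4: send(5) -> x = 12, yield 12.
Therefore result = [3, 7, 12].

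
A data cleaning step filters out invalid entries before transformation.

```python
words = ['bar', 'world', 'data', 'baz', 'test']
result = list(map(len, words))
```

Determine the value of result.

Step 1: Map len() to each word:
  'bar' -> 3
  'world' -> 5
  'data' -> 4
  'baz' -> 3
  'test' -> 4
Therefore result = [3, 5, 4, 3, 4].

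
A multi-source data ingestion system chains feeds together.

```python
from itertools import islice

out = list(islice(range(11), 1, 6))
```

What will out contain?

Step 1: islice(range(11), 1, 6) takes elements at indices [1, 6).
Step 2: Elements: [1, 2, 3, 4, 5].
Therefore out = [1, 2, 3, 4, 5].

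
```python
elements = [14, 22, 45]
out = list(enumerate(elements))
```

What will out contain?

Step 1: enumerate pairs each element with its index:
  (0, 14)
  (1, 22)
  (2, 45)
Therefore out = [(0, 14), (1, 22), (2, 45)].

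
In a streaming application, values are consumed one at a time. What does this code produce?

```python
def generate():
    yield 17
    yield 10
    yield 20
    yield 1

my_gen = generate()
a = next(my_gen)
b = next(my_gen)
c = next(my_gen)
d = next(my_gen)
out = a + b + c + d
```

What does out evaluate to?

Step 1: Create generator and consume all values:
  a = next(my_gen) = 17
  b = next(my_gen) = 10
  c = next(my_gen) = 20
  d = next(my_gen) = 1
Step 2: out = 17 + 10 + 20 + 1 = 48.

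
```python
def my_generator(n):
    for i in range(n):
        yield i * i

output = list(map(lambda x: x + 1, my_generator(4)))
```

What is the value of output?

Step 1: my_generator(4) yields squares: [0, 1, 4, 9].
Step 2: map adds 1 to each: [1, 2, 5, 10].
Therefore output = [1, 2, 5, 10].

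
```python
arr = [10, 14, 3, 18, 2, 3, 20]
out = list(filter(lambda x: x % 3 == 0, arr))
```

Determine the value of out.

Step 1: Filter elements divisible by 3:
  10 % 3 = 1: removed
  14 % 3 = 2: removed
  3 % 3 = 0: kept
  18 % 3 = 0: kept
  2 % 3 = 2: removed
  3 % 3 = 0: kept
  20 % 3 = 2: removed
Therefore out = [3, 18, 3].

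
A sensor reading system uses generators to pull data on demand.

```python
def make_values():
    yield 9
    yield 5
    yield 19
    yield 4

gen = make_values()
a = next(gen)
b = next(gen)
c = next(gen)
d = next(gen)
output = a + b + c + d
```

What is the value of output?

Step 1: Create generator and consume all values:
  a = next(gen) = 9
  b = next(gen) = 5
  c = next(gen) = 19
  d = next(gen) = 4
Step 2: output = 9 + 5 + 19 + 4 = 37.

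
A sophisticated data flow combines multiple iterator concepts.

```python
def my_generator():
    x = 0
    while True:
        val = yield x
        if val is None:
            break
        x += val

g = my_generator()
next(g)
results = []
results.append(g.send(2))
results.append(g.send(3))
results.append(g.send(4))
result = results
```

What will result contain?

Step 1: next(g) -> yield 0.
Step 2: send(2) -> x = 2, yield 2.
Step 3: send(3) -> x = 5, yield 5.
Step 4: send(4) -> x = 9, yield 9.
Therefore result = [2, 5, 9].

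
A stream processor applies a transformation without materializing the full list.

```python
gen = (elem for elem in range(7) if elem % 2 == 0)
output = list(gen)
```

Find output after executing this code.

Step 1: Filter range(7) keeping only even values:
  elem=0: even, included
  elem=1: odd, excluded
  elem=2: even, included
  elem=3: odd, excluded
  elem=4: even, included
  elem=5: odd, excluded
  elem=6: even, included
Therefore output = [0, 2, 4, 6].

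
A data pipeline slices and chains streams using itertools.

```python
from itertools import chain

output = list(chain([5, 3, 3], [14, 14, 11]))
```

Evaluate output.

Step 1: chain() concatenates iterables: [5, 3, 3] + [14, 14, 11].
Therefore output = [5, 3, 3, 14, 14, 11].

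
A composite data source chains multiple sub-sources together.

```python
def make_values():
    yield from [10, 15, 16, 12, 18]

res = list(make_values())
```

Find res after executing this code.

Step 1: yield from delegates to the iterable, yielding each element.
Step 2: Collected values: [10, 15, 16, 12, 18].
Therefore res = [10, 15, 16, 12, 18].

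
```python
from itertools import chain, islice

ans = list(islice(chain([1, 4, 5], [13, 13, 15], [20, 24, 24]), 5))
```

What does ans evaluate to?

Step 1: chain([1, 4, 5], [13, 13, 15], [20, 24, 24]) = [1, 4, 5, 13, 13, 15, 20, 24, 24].
Step 2: islice takes first 5 elements: [1, 4, 5, 13, 13].
Therefore ans = [1, 4, 5, 13, 13].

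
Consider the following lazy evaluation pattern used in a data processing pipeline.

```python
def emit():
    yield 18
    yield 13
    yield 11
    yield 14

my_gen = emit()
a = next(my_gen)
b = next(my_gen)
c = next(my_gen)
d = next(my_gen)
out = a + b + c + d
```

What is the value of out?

Step 1: Create generator and consume all values:
  a = next(my_gen) = 18
  b = next(my_gen) = 13
  c = next(my_gen) = 11
  d = next(my_gen) = 14
Step 2: out = 18 + 13 + 11 + 14 = 56.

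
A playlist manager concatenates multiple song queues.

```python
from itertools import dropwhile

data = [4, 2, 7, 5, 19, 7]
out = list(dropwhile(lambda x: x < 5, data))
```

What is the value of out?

Step 1: dropwhile drops elements while < 5:
  4 < 5: dropped
  2 < 5: dropped
  7: kept (dropping stopped)
Step 2: Remaining elements kept regardless of condition.
Therefore out = [7, 5, 19, 7].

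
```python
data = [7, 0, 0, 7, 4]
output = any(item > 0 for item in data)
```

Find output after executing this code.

Step 1: Check item > 0 for each element in [7, 0, 0, 7, 4]:
  7 > 0: True
  0 > 0: False
  0 > 0: False
  7 > 0: True
  4 > 0: True
Step 2: any() returns True.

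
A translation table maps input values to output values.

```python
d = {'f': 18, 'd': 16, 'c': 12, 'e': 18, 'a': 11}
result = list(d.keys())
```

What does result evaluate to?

Step 1: d.keys() returns the dictionary keys in insertion order.
Therefore result = ['f', 'd', 'c', 'e', 'a'].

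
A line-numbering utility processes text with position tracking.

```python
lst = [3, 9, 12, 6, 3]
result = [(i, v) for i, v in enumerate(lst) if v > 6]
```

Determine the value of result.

Step 1: Filter enumerate([3, 9, 12, 6, 3]) keeping v > 6:
  (0, 3): 3 <= 6, excluded
  (1, 9): 9 > 6, included
  (2, 12): 12 > 6, included
  (3, 6): 6 <= 6, excluded
  (4, 3): 3 <= 6, excluded
Therefore result = [(1, 9), (2, 12)].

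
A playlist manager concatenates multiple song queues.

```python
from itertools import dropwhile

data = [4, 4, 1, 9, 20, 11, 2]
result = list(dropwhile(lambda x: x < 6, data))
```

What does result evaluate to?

Step 1: dropwhile drops elements while < 6:
  4 < 6: dropped
  4 < 6: dropped
  1 < 6: dropped
  9: kept (dropping stopped)
Step 2: Remaining elements kept regardless of condition.
Therefore result = [9, 20, 11, 2].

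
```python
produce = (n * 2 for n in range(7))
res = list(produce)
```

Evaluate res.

Step 1: For each n in range(7), compute n*2:
  n=0: 0*2 = 0
  n=1: 1*2 = 2
  n=2: 2*2 = 4
  n=3: 3*2 = 6
  n=4: 4*2 = 8
  n=5: 5*2 = 10
  n=6: 6*2 = 12
Therefore res = [0, 2, 4, 6, 8, 10, 12].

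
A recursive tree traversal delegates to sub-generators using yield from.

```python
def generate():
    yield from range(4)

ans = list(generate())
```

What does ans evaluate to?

Step 1: yield from delegates to the iterable, yielding each element.
Step 2: Collected values: [0, 1, 2, 3].
Therefore ans = [0, 1, 2, 3].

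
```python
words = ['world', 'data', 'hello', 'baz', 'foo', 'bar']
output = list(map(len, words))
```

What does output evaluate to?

Step 1: Map len() to each word:
  'world' -> 5
  'data' -> 4
  'hello' -> 5
  'baz' -> 3
  'foo' -> 3
  'bar' -> 3
Therefore output = [5, 4, 5, 3, 3, 3].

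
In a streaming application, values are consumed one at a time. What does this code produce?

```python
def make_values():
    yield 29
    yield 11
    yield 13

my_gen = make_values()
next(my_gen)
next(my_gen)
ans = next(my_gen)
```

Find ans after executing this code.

Step 1: make_values() creates a generator.
Step 2: next(my_gen) yields 29 (consumed and discarded).
Step 3: next(my_gen) yields 11 (consumed and discarded).
Step 4: next(my_gen) yields 13, assigned to ans.
Therefore ans = 13.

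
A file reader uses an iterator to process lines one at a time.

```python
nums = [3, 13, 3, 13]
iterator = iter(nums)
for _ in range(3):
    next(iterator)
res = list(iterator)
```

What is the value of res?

Step 1: Create iterator over [3, 13, 3, 13].
Step 2: Advance 3 positions (consuming [3, 13, 3]).
Step 3: list() collects remaining elements: [13].
Therefore res = [13].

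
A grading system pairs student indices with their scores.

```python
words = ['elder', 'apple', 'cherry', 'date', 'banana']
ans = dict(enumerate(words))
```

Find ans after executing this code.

Step 1: enumerate pairs indices with words:
  0 -> 'elder'
  1 -> 'apple'
  2 -> 'cherry'
  3 -> 'date'
  4 -> 'banana'
Therefore ans = {0: 'elder', 1: 'apple', 2: 'cherry', 3: 'date', 4: 'banana'}.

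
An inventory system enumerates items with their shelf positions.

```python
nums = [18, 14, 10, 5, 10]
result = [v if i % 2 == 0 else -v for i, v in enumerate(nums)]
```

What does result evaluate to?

Step 1: For each (i, v), keep v if i is even, negate if odd:
  i=0 (even): keep 18
  i=1 (odd): negate to -14
  i=2 (even): keep 10
  i=3 (odd): negate to -5
  i=4 (even): keep 10
Therefore result = [18, -14, 10, -5, 10].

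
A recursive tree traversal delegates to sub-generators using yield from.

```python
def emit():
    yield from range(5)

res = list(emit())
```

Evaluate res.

Step 1: yield from delegates to the iterable, yielding each element.
Step 2: Collected values: [0, 1, 2, 3, 4].
Therefore res = [0, 1, 2, 3, 4].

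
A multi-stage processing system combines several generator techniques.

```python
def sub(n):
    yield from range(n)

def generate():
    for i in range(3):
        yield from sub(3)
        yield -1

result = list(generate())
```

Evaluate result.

Step 1: For each i in range(3):
  i=0: yield from sub(3) -> [0, 1, 2], then yield -1
  i=1: yield from sub(3) -> [0, 1, 2], then yield -1
  i=2: yield from sub(3) -> [0, 1, 2], then yield -1
Therefore result = [0, 1, 2, -1, 0, 1, 2, -1, 0, 1, 2, -1].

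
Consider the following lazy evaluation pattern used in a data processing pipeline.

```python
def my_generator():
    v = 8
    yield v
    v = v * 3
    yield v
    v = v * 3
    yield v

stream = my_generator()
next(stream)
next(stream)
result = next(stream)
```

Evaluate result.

Step 1: Trace through generator execution:
  Yield 1: v starts at 8, yield 8
  Yield 2: v = 8 * 3 = 24, yield 24
  Yield 3: v = 24 * 3 = 72, yield 72
Step 2: First next() gets 8, second next() gets the second value, third next() yields 72.
Therefore result = 72.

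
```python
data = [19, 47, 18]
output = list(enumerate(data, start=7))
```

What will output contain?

Step 1: enumerate with start=7:
  (7, 19)
  (8, 47)
  (9, 18)
Therefore output = [(7, 19), (8, 47), (9, 18)].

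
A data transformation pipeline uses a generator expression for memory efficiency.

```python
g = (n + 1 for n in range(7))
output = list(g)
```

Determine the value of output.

Step 1: For each n in range(7), compute n+1:
  n=0: 0+1 = 1
  n=1: 1+1 = 2
  n=2: 2+1 = 3
  n=3: 3+1 = 4
  n=4: 4+1 = 5
  n=5: 5+1 = 6
  n=6: 6+1 = 7
Therefore output = [1, 2, 3, 4, 5, 6, 7].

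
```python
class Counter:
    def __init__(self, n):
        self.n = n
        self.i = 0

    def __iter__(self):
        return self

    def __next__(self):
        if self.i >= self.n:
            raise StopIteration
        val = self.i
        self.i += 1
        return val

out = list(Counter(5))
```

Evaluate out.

Step 1: Counter(5) creates an iterator counting 0 to 4.
Step 2: list() consumes all values: [0, 1, 2, 3, 4].
Therefore out = [0, 1, 2, 3, 4].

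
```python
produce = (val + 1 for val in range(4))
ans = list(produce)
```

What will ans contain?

Step 1: For each val in range(4), compute val+1:
  val=0: 0+1 = 1
  val=1: 1+1 = 2
  val=2: 2+1 = 3
  val=3: 3+1 = 4
Therefore ans = [1, 2, 3, 4].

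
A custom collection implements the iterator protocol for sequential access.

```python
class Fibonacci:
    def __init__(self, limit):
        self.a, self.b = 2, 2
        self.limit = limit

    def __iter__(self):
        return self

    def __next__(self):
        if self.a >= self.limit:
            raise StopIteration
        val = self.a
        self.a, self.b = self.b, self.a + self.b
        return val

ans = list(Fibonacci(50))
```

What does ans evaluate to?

Step 1: Fibonacci-like sequence (a=2, b=2) until >= 50:
  Yield 2, then a,b = 2,4
  Yield 2, then a,b = 4,6
  Yield 4, then a,b = 6,10
  Yield 6, then a,b = 10,16
  Yield 10, then a,b = 16,26
  Yield 16, then a,b = 26,42
  Yield 26, then a,b = 42,68
  Yield 42, then a,b = 68,110
Step 2: 68 >= 50, stop.
Therefore ans = [2, 2, 4, 6, 10, 16, 26, 42].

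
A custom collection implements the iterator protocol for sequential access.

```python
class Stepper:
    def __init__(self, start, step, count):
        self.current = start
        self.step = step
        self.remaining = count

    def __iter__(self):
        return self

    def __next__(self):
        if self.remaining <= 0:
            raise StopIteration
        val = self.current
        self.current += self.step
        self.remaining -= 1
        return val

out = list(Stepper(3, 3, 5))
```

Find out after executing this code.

Step 1: Stepper starts at 3, increments by 3, for 5 steps:
  Yield 3, then current += 3
  Yield 6, then current += 3
  Yield 9, then current += 3
  Yield 12, then current += 3
  Yield 15, then current += 3
Therefore out = [3, 6, 9, 12, 15].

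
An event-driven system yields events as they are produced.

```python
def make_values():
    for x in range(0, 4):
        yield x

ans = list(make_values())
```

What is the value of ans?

Step 1: The generator yields each value from range(0, 4).
Step 2: list() consumes all yields: [0, 1, 2, 3].
Therefore ans = [0, 1, 2, 3].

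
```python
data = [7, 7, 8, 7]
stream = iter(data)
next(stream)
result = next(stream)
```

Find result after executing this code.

Step 1: Create iterator over [7, 7, 8, 7].
Step 2: next() consumes 7.
Step 3: next() returns 7.
Therefore result = 7.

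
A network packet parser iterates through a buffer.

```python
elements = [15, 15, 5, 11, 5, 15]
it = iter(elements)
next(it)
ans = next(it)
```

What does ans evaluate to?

Step 1: Create iterator over [15, 15, 5, 11, 5, 15].
Step 2: next() consumes 15.
Step 3: next() returns 15.
Therefore ans = 15.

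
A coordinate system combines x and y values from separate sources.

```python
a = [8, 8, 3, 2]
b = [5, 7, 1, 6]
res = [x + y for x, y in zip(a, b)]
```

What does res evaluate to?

Step 1: Add corresponding elements:
  8 + 5 = 13
  8 + 7 = 15
  3 + 1 = 4
  2 + 6 = 8
Therefore res = [13, 15, 4, 8].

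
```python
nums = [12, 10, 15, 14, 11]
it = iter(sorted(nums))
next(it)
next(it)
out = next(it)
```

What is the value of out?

Step 1: sorted([12, 10, 15, 14, 11]) = [10, 11, 12, 14, 15].
Step 2: Create iterator and skip 2 elements.
Step 3: next() returns 12.
Therefore out = 12.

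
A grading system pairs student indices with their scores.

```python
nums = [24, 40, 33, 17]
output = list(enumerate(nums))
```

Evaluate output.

Step 1: enumerate pairs each element with its index:
  (0, 24)
  (1, 40)
  (2, 33)
  (3, 17)
Therefore output = [(0, 24), (1, 40), (2, 33), (3, 17)].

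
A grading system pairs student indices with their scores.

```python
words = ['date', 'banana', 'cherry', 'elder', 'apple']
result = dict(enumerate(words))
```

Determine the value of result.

Step 1: enumerate pairs indices with words:
  0 -> 'date'
  1 -> 'banana'
  2 -> 'cherry'
  3 -> 'elder'
  4 -> 'apple'
Therefore result = {0: 'date', 1: 'banana', 2: 'cherry', 3: 'elder', 4: 'apple'}.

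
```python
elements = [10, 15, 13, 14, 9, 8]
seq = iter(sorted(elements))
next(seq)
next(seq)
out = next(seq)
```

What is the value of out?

Step 1: sorted([10, 15, 13, 14, 9, 8]) = [8, 9, 10, 13, 14, 15].
Step 2: Create iterator and skip 2 elements.
Step 3: next() returns 10.
Therefore out = 10.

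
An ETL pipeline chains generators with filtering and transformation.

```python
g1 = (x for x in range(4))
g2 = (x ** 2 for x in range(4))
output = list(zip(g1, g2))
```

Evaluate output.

Step 1: g1 produces [0, 1, 2, 3].
Step 2: g2 produces [0, 1, 4, 9].
Step 3: zip pairs them: [(0, 0), (1, 1), (2, 4), (3, 9)].
Therefore output = [(0, 0), (1, 1), (2, 4), (3, 9)].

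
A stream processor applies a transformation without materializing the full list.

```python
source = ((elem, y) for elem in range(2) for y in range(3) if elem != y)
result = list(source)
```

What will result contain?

Step 1: Nested generator over range(2) x range(3) where elem != y:
  (0, 0): excluded (elem == y)
  (0, 1): included
  (0, 2): included
  (1, 0): included
  (1, 1): excluded (elem == y)
  (1, 2): included
Therefore result = [(0, 1), (0, 2), (1, 0), (1, 2)].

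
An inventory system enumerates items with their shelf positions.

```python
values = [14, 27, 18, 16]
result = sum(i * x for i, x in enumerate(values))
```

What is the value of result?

Step 1: Compute i * x for each (i, x) in enumerate([14, 27, 18, 16]):
  i=0, x=14: 0*14 = 0
  i=1, x=27: 1*27 = 27
  i=2, x=18: 2*18 = 36
  i=3, x=16: 3*16 = 48
Step 2: sum = 0 + 27 + 36 + 48 = 111.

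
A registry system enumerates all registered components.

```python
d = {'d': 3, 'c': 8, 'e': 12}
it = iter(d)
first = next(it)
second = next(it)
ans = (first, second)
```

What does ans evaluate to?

Step 1: iter(d) iterates over keys: ['d', 'c', 'e'].
Step 2: first = next(it) = 'd', second = next(it) = 'c'.
Therefore ans = ('d', 'c').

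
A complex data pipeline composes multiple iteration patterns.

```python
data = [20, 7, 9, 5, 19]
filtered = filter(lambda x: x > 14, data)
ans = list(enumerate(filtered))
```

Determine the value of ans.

Step 1: Filter [20, 7, 9, 5, 19] for > 14: [20, 19].
Step 2: enumerate re-indexes from 0: [(0, 20), (1, 19)].
Therefore ans = [(0, 20), (1, 19)].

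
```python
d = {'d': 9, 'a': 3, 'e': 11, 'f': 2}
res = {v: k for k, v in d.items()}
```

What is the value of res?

Step 1: Invert dict (swap keys and values):
  'd': 9 -> 9: 'd'
  'a': 3 -> 3: 'a'
  'e': 11 -> 11: 'e'
  'f': 2 -> 2: 'f'
Therefore res = {9: 'd', 3: 'a', 11: 'e', 2: 'f'}.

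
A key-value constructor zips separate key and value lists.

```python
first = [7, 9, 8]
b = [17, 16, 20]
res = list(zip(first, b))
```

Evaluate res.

Step 1: zip pairs elements at same index:
  Index 0: (7, 17)
  Index 1: (9, 16)
  Index 2: (8, 20)
Therefore res = [(7, 17), (9, 16), (8, 20)].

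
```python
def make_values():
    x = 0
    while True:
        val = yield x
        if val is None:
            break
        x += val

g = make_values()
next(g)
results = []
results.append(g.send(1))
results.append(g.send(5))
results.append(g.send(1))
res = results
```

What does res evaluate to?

Step 1: next(g) -> yield 0.
Step 2: send(1) -> x = 1, yield 1.
Step 3: send(5) -> x = 6, yield 6.
Step 4: send(1) -> x = 7, yield 7.
Therefore res = [1, 6, 7].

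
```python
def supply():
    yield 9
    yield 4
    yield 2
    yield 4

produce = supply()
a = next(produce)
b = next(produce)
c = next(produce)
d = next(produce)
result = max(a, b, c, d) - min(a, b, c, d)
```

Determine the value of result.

Step 1: Create generator and consume all values:
  a = next(produce) = 9
  b = next(produce) = 4
  c = next(produce) = 2
  d = next(produce) = 4
Step 2: max = 9, min = 2, result = 9 - 2 = 7.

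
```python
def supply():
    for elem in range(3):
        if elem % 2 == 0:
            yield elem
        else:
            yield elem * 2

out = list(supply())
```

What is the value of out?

Step 1: For each elem in range(3), yield elem if even, else elem*2:
  elem=0 (even): yield 0
  elem=1 (odd): yield 1*2 = 2
  elem=2 (even): yield 2
Therefore out = [0, 2, 2].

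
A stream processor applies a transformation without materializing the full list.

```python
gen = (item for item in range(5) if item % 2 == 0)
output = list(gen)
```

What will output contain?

Step 1: Filter range(5) keeping only even values:
  item=0: even, included
  item=1: odd, excluded
  item=2: even, included
  item=3: odd, excluded
  item=4: even, included
Therefore output = [0, 2, 4].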